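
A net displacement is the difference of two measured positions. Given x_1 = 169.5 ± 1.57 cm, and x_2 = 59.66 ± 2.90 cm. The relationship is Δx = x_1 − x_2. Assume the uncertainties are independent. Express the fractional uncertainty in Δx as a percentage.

3.00%

Each term contributes (cᵢ δxᵢ)² to (δΔx)²:
  (δx_1)² = 2.46;  (δx_2)² = 8.41
δΔx = √(10.9) = 3.30 cm
Δx = 109.8 cm, so δΔx/Δx = 3.30/109.8 = 0.0300.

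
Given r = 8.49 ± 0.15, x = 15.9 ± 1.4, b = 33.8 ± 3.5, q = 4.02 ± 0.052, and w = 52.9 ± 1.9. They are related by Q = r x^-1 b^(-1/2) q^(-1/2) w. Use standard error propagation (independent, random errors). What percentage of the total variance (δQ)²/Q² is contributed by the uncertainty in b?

22.2%

(δQ/Q)² = (1·δr/r)² + (-1·δx/x)² + (−½·δb/b)² + (−½·δq/q)² + (1·δw/w)²
  r term: (1×0.0177)² = 0.000312
  x term: (-1×0.0881)² = 0.00775
  b term: (-0.5×0.104)² = 0.00268
  q term: (-0.5×0.0129)² = 4.18e-05
  w term: (1×0.0359)² = 0.00129
Total = 0.0121. Share from b = 0.00268/0.0121 = 0.222.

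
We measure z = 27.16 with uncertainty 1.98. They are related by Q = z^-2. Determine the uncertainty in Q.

For a monomial Q ∝ z^-2, fractional errors add in quadrature:
  (-2·δz/z)² = (-2×0.0729)² = 0.0213
δQ/Q = √(0.0213) = 0.146
Q = 0.001356, so δQ = 0.146 × 0.001356 = 0.000198.

0.000198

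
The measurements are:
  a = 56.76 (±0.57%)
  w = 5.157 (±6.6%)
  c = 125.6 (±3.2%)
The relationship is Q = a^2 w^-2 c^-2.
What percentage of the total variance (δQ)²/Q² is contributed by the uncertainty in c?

(δQ/Q)² = (2·δa/a)² + (-2·δw/w)² + (-2·δc/c)²
  a term: (2×0.00570)² = 0.000130
  w term: (-2×0.0660)² = 0.0174
  c term: (-2×0.0320)² = 0.00410
Total = 0.0216. Share from c = 0.00410/0.0216 = 0.189.

18.9%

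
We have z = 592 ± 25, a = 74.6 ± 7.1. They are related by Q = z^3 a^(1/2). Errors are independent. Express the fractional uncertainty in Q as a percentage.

Since Q is a product/quotient, work with relative uncertainties:
  (3·δz/z)² = (3×0.0422)² = 0.0161;  (½·δa/a)² = (0.5×0.0952)² = 0.00226
δQ/Q = √(0.0183) = 0.135

13.5%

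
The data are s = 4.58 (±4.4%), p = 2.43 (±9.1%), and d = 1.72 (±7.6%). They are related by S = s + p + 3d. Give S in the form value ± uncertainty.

Absolute uncertainties add in quadrature for a linear combination:
  (δs)² = 0.0406;  (δp)² = 0.0489;  (3·δd)² = 0.154
δS = √(0.243) = 0.493
S = 12.2.

12.2 ± 0.493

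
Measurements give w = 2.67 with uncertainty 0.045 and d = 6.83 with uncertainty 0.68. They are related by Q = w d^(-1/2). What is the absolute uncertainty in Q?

0.0537

For a monomial Q ∝ w, d^(-1/2), fractional errors add in quadrature:
  (1·δw/w)² = (1×0.0169)² = 0.000284;  (−½·δd/d)² = (-0.5×0.0996)² = 0.00248
δQ/Q = √(0.00276) = 0.0526
Q = 1.02, so δQ = 0.0526 × 1.02 = 0.0537.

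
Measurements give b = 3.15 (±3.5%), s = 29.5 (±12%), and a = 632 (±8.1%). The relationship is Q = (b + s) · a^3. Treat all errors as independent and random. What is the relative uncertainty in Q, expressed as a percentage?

Let u = b + s = 32.6. δu = √(δb² + δs²) = √(0.0122 + 12.5) = 3.54, so δu/u = 0.108.
Q is then a monomial in u, a:
δQ/Q = √((δu/u)² + (3·δa/a)²) = √(0.0118 + 0.0590) = 0.266

26.6%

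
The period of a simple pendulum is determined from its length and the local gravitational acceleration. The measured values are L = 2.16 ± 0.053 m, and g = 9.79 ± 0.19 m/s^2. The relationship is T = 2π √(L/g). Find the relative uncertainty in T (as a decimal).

Products/powers → add relative errors in quadrature, weighted by exponent:
  (½·δL/L)² = (0.5×0.0245)² = 0.000151;  (−½·δg/g)² = (-0.5×0.0194)² = 9.42e-05
δT/T = √(0.000245) = 0.0156

0.0156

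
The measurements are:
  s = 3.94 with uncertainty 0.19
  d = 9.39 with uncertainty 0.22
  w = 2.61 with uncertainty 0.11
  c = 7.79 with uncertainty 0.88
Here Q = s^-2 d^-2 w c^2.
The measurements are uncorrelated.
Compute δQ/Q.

0.254

Products/powers → add relative errors in quadrature, weighted by exponent:
  (-2·δs/s)² = (-2×0.0482)² = 0.00930;  (-2·δd/d)² = (-2×0.0234)² = 0.00220;  (1·δw/w)² = (1×0.0421)² = 0.00178;  (2·δc/c)² = (2×0.113)² = 0.0510
δQ/Q = √(0.0643) = 0.254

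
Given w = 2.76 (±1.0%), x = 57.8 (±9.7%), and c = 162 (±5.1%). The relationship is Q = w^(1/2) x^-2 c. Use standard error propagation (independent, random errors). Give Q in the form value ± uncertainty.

For a monomial Q ∝ w^(1/2), x^-2, c, fractional errors add in quadrature:
  (½·δw/w)² = (0.5×0.0100)² = 2.5e-05;  (-2·δx/x)² = (-2×0.0970)² = 0.0376;  (1·δc/c)² = (1×0.0510)² = 0.00260
δQ/Q = √(0.0403) = 0.201
Q = 0.0806, so δQ = 0.201 × 0.0806 = 0.0162.

0.0806 ± 0.0162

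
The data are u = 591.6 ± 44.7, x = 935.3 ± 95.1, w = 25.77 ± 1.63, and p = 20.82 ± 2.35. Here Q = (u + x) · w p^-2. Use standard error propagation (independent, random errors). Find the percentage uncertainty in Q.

Let h = u + x = 1527. δh = √(δu² + δx²) = √(2000 + 9040) = 105, so δh/h = 0.0688.
Q is then a monomial in h, w, p:
δQ/Q = √((δh/h)² + (1·δw/w)² + (-2·δp/p)²) = √(0.00474 + 0.00400 + 0.0510) = 0.244

24.4%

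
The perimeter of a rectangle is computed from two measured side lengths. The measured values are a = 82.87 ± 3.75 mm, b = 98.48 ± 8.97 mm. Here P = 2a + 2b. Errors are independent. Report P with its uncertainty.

362.7 ± 19.4 mm

For a sum/difference, combine absolute errors in quadrature:
  (2·δa)² = 56.2;  (2·δb)² = 322
δP = √(378) = 19.4 mm
P = 362.7 mm.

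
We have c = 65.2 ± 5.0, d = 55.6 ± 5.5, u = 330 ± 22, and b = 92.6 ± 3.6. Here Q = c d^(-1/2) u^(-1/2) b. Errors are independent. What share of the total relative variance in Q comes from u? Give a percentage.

10.1%

(δQ/Q)² = (1·δc/c)² + (−½·δd/d)² + (−½·δu/u)² + (1·δb/b)²
  c term: (1×0.0767)² = 0.00588
  d term: (-0.5×0.0989)² = 0.00245
  u term: (-0.5×0.0667)² = 0.00111
  b term: (1×0.0389)² = 0.00151
Total = 0.0109. Share from u = 0.00111/0.0109 = 0.101.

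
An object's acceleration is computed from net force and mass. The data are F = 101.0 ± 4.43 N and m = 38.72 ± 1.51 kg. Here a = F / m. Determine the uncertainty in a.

0.153 m/s^2

Products/powers → add relative errors in quadrature, weighted by exponent:
  (1·δF/F)² = (1×0.0439)² = 0.00192;  (-1·δm/m)² = (-1×0.0390)² = 0.00152
δa/a = √(0.00344) = 0.0587
a = 2.608 m/s^2, so δa = 0.0587 × 2.608 = 0.153 m/s^2.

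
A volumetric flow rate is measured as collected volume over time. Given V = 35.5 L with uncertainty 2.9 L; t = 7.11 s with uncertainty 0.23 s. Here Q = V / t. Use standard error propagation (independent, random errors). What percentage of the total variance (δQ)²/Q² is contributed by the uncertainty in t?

13.6%

(δQ/Q)² = (1·δV/V)² + (-1·δt/t)²
  V term: (1×0.0817)² = 0.00667
  t term: (-1×0.0323)² = 0.00105
Total = 0.00772. Share from t = 0.00105/0.00772 = 0.136.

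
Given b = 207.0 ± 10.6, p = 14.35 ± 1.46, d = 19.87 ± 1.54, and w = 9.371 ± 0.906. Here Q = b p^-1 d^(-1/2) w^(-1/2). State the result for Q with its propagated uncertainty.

Since Q is a product/quotient, work with relative uncertainties:
  (1·δb/b)² = (1×0.0512)² = 0.00262;  (-1·δp/p)² = (-1×0.102)² = 0.0104;  (−½·δd/d)² = (-0.5×0.0775)² = 0.00150;  (−½·δw/w)² = (-0.5×0.0967)² = 0.00234
δQ/Q = √(0.0168) = 0.130
Q = 1.057, so δQ = 0.130 × 1.057 = 0.137.

1.057 ± 0.137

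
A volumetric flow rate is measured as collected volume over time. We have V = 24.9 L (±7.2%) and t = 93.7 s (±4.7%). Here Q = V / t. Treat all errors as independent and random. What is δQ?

0.0228 L/s

Since Q is a product/quotient, work with relative uncertainties:
  (1·δV/V)² = (1×0.0720)² = 0.00518;  (-1·δt/t)² = (-1×0.0470)² = 0.00221
δQ/Q = √(0.00739) = 0.0860
Q = 0.266 L/s, so δQ = 0.0860 × 0.266 = 0.0228 L/s.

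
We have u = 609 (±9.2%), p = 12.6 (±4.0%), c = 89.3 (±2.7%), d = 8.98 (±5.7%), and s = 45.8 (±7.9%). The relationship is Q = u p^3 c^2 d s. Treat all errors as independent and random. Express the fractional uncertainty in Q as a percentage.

Q is a product of powers, so relative uncertainties combine in quadrature:
  (1·δu/u)² = (1×0.0920)² = 0.00846;  (3·δp/p)² = (3×0.0400)² = 0.0144;  (2·δc/c)² = (2×0.0270)² = 0.00292;  (1·δd/d)² = (1×0.0570)² = 0.00325;  (1·δs/s)² = (1×0.0790)² = 0.00624
δQ/Q = √(0.0353) = 0.188

18.8%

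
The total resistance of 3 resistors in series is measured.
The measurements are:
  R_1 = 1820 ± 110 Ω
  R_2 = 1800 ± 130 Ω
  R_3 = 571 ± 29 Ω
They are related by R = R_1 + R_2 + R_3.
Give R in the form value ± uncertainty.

Sums and differences: (δR)² = Σ (cᵢ δxᵢ)².
  (δR_1)² = 12100;  (δR_2)² = 16900;  (δR_3)² = 841
δR = √(29800) = 173 Ω
R = 4190 Ω.

4190 ± 173 Ω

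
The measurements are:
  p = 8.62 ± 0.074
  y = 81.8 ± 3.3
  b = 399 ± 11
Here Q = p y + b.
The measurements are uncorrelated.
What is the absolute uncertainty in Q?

31.1

Let w = p·y = 705. δw/w = √((1·δp/p)² + (1·δy/y)²) = √(7.37e-05 + 0.00163) = 0.0412, so δw = 29.1.
Q = w + b: δQ = √(δw² + δb²) = √(846 + 121) = 31.1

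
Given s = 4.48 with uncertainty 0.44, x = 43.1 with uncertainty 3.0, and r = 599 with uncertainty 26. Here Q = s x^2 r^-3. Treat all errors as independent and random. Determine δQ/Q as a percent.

21.4%

Products/powers → add relative errors in quadrature, weighted by exponent:
  (1·δs/s)² = (1×0.0982)² = 0.00965;  (2·δx/x)² = (2×0.0696)² = 0.0194;  (-3·δr/r)² = (-3×0.0434)² = 0.0170
δQ/Q = √(0.0460) = 0.214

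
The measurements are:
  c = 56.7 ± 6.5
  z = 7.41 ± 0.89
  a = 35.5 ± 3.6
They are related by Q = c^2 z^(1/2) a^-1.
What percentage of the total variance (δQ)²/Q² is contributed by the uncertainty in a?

15.5%

(δQ/Q)² = (2·δc/c)² + (½·δz/z)² + (-1·δa/a)²
  c term: (2×0.115)² = 0.0526
  z term: (0.5×0.120)² = 0.00361
  a term: (-1×0.101)² = 0.0103
Total = 0.0665. Share from a = 0.0103/0.0665 = 0.155.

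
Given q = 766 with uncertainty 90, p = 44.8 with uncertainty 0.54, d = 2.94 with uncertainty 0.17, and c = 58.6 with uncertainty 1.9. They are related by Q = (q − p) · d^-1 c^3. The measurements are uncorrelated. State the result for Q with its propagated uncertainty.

Let u = q − p = 721. δu = √(δq² + δp²) = √(8100 + 0.292) = 90.0, so δu/u = 0.125.
Q is then a monomial in u, d, c:
δQ/Q = √((δu/u)² + (-1·δd/d)² + (3·δc/c)²) = √(0.0156 + 0.00334 + 0.00946) = 0.168
Q = 4.94e+07, so δQ = 0.168 × 4.94e+07 = 8.32e+06.

(4.94 ± 0.832) × 10^7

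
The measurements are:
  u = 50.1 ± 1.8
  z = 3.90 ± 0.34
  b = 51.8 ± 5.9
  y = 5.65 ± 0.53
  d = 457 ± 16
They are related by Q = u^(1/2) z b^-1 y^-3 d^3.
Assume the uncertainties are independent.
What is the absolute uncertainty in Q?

94000

Relative error in a monomial: (δQ/Q)² = Σ (nᵢ · δxᵢ/xᵢ)².
  (½·δu/u)² = (0.5×0.0359)² = 0.000323;  (1·δz/z)² = (1×0.0872)² = 0.00760;  (-1·δb/b)² = (-1×0.114)² = 0.0130;  (-3·δy/y)² = (-3×0.0938)² = 0.0792;  (3·δd/d)² = (3×0.0350)² = 0.0110
δQ/Q = √(0.111) = 0.333
Q = 2.82e+05, so δQ = 0.333 × 2.82e+05 = 94000.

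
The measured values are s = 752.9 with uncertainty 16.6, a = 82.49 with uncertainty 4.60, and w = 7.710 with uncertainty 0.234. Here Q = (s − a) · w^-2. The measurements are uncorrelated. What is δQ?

0.743

Let u = s − a = 670.4. δu = √(δs² + δa²) = √(276 + 21.2) = 17.2, so δu/u = 0.0257.
Q is then a monomial in u, w:
δQ/Q = √((δu/u)² + (-2·δw/w)²) = √(0.000660 + 0.00368) = 0.0659
Q = 11.28, so δQ = 0.0659 × 11.28 = 0.743.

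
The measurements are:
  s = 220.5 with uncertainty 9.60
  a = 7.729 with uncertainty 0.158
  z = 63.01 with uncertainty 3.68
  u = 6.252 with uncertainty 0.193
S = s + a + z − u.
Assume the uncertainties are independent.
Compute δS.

10.3

Absolute uncertainties add in quadrature for a linear combination:
  (δs)² = 92.2;  (δa)² = 0.0250;  (δz)² = 13.5;  (δu)² = 0.0372
δS = √(106) = 10.3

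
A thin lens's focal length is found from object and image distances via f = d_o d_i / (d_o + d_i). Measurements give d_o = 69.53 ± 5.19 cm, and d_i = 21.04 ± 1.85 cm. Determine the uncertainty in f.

1.13 cm

∂f/∂d_o = (d_i/(d_o+d_i))² = 0.0540;  ∂f/∂d_i = (d_o/(d_o+d_i))² = 0.589
δf = √((∂f/∂d_o · δd_o)² + (∂f/∂d_i · δd_i)²) = √(0.0784 + 1.19) = 1.13 cm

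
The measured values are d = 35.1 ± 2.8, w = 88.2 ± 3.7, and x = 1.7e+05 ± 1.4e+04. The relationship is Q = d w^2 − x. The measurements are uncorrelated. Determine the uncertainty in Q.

34600

Let p = d·w^2 = 2.73e+05. δp/p = √((1·δd/d)² + (2·δw/w)²) = √(0.00636 + 0.00704) = 0.116, so δp = 31600.
Q = p − x: δQ = √(δp² + δx²) = √(9.99e+08 + 1.96e+08) = 34600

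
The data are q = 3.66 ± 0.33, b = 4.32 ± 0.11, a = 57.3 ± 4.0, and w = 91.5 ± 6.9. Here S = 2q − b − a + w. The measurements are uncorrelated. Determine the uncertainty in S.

Each term contributes (cᵢ δxᵢ)² to (δS)²:
  (2·δq)² = 0.436;  (δb)² = 0.0121;  (δa)² = 16.0;  (δw)² = 47.6
δS = √(64.1) = 8.00

8.00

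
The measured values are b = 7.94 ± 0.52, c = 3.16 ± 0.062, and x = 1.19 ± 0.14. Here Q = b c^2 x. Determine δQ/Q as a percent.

14.0%

For a monomial Q ∝ b, c^2, x, fractional errors add in quadrature:
  (1·δb/b)² = (1×0.0655)² = 0.00429;  (2·δc/c)² = (2×0.0196)² = 0.00154;  (1·δx/x)² = (1×0.118)² = 0.0138
δQ/Q = √(0.0197) = 0.140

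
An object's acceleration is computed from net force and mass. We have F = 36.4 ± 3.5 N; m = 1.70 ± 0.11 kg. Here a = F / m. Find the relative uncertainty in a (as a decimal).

0.116

a is a product of powers, so relative uncertainties combine in quadrature:
  (1·δF/F)² = (1×0.0962)² = 0.00925;  (-1·δm/m)² = (-1×0.0647)² = 0.00419
δa/a = √(0.0134) = 0.116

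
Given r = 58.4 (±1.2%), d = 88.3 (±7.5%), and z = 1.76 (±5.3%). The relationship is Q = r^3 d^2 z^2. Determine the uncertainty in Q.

9e+08

Relative error in a monomial: (δQ/Q)² = Σ (nᵢ · δxᵢ/xᵢ)².
  (3·δr/r)² = (3×0.0120)² = 0.00130;  (2·δd/d)² = (2×0.0750)² = 0.0225;  (2·δz/z)² = (2×0.0530)² = 0.0112
δQ/Q = √(0.0350) = 0.187
Q = 4.81e+09, so δQ = 0.187 × 4.81e+09 = 9e+08.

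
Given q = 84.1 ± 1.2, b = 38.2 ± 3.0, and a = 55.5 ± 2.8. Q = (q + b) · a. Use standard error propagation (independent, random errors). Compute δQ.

387

Let u = q + b = 122. δu = √(δq² + δb²) = √(1.44 + 9.00) = 3.23, so δu/u = 0.0264.
Q is then a monomial in u, a:
δQ/Q = √((δu/u)² + (1·δa/a)²) = √(0.000698 + 0.00255) = 0.0569
Q = 6790, so δQ = 0.0569 × 6790 = 387.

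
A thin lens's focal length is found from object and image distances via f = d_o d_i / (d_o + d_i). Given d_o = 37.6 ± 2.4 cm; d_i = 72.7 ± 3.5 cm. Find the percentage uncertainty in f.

4.52%

∂f/∂d_o = (d_i/(d_o+d_i))² = 0.434;  ∂f/∂d_i = (d_o/(d_o+d_i))² = 0.116
δf = √((∂f/∂d_o · δd_o)² + (∂f/∂d_i · δd_i)²) = √(1.09 + 0.165) = 1.12 cm
f = 24.8 cm, so δf/f = 1.12/24.8 = 0.0452.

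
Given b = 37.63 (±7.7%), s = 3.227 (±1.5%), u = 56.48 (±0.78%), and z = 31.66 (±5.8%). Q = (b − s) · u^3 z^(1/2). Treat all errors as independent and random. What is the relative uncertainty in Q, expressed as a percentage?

9.21%

Let w = b − s = 34.40. δw = √(δb² + δs²) = √(8.40 + 0.00234) = 2.90, so δw/w = 0.0842.
Q is then a monomial in w, u, z:
δQ/Q = √((δw/w)² + (3·δu/u)² + (½·δz/z)²) = √(0.00710 + 0.000548 + 0.000841) = 0.0921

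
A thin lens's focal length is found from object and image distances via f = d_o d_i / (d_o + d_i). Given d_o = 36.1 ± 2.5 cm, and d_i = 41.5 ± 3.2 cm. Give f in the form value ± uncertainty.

19.3 ± 0.995 cm

∂f/∂d_o = (d_i/(d_o+d_i))² = 0.286;  ∂f/∂d_i = (d_o/(d_o+d_i))² = 0.216
δf = √((∂f/∂d_o · δd_o)² + (∂f/∂d_i · δd_i)²) = √(0.511 + 0.480) = 0.995 cm
f = 19.3 cm.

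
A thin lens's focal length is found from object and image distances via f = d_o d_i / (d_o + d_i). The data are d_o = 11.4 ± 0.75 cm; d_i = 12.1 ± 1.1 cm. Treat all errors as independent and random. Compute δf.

∂f/∂d_o = (d_i/(d_o+d_i))² = 0.265;  ∂f/∂d_i = (d_o/(d_o+d_i))² = 0.235
δf = √((∂f/∂d_o · δd_o)² + (∂f/∂d_i · δd_i)²) = √(0.0395 + 0.0670) = 0.326 cm

0.326 cm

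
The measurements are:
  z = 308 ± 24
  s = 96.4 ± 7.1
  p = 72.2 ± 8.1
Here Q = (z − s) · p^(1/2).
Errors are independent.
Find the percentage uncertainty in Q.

Let u = z − s = 212. δu = √(δz² + δs²) = √(576 + 50.4) = 25.0, so δu/u = 0.118.
Q is then a monomial in u, p:
δQ/Q = √((δu/u)² + (½·δp/p)²) = √(0.0140 + 0.00315) = 0.131

13.1%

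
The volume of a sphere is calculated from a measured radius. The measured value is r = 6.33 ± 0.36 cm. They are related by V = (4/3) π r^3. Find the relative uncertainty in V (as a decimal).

0.171

Products/powers → add relative errors in quadrature, weighted by exponent:
  (3·δr/r)² = (3×0.0569)² = 0.0291
δV/V = √(0.0291) = 0.171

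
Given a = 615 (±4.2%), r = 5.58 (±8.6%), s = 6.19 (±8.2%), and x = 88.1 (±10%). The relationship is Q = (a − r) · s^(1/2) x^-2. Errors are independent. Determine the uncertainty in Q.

Let u = a − r = 609. δu = √(δa² + δr²) = √(667 + 0.230) = 25.8, so δu/u = 0.0424.
Q is then a monomial in u, s, x:
δQ/Q = √((δu/u)² + (½·δs/s)² + (-2·δx/x)²) = √(0.00180 + 0.00168 + 0.0400) = 0.209
Q = 0.195, so δQ = 0.209 × 0.195 = 0.0407.

0.0407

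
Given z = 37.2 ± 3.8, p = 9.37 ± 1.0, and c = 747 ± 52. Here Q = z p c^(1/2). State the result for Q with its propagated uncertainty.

Q is a product of powers, so relative uncertainties combine in quadrature:
  (1·δz/z)² = (1×0.102)² = 0.0104;  (1·δp/p)² = (1×0.107)² = 0.0114;  (½·δc/c)² = (0.5×0.0696)² = 0.00121
δQ/Q = √(0.0230) = 0.152
Q = 9530, so δQ = 0.152 × 9530 = 1450.

9530 ± 1450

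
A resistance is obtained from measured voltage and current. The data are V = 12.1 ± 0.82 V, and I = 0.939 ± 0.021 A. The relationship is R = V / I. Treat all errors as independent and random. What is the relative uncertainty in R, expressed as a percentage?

R is a product of powers, so relative uncertainties combine in quadrature:
  (1·δV/V)² = (1×0.0678)² = 0.00459;  (-1·δI/I)² = (-1×0.0224)² = 0.000500
δR/R = √(0.00509) = 0.0714

7.14%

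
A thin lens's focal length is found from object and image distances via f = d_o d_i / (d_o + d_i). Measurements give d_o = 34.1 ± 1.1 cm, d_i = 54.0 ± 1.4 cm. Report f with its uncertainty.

∂f/∂d_o = (d_i/(d_o+d_i))² = 0.376;  ∂f/∂d_i = (d_o/(d_o+d_i))² = 0.150
δf = √((∂f/∂d_o · δd_o)² + (∂f/∂d_i · δd_i)²) = √(0.171 + 0.0440) = 0.463 cm
f = 20.9 cm.

20.9 ± 0.463 cm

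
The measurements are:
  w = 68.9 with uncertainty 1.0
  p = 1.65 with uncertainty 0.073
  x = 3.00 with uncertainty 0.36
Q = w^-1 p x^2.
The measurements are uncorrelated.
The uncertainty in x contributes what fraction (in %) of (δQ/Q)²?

(δQ/Q)² = (-1·δw/w)² + (1·δp/p)² + (2·δx/x)²
  w term: (-1×0.0145)² = 0.000211
  p term: (1×0.0442)² = 0.00196
  x term: (2×0.120)² = 0.0576
Total = 0.0598. Share from x = 0.0576/0.0598 = 0.964.

96.4%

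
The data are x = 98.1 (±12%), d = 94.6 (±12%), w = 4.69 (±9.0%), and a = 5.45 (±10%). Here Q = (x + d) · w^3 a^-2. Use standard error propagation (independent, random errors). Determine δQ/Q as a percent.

34.7%

Let u = x + d = 193. δu = √(δx² + δd²) = √(139 + 129) = 16.4, so δu/u = 0.0849.
Q is then a monomial in u, w, a:
δQ/Q = √((δu/u)² + (3·δw/w)² + (-2·δa/a)²) = √(0.00720 + 0.0729 + 0.0400) = 0.347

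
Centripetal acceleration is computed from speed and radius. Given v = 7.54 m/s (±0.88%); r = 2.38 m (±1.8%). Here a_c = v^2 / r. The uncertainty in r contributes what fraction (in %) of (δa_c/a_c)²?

(δa_c/a_c)² = (2·δv/v)² + (-1·δr/r)²
  v term: (2×0.00880)² = 0.000310
  r term: (-1×0.0180)² = 0.000324
Total = 0.000634. Share from r = 0.000324/0.000634 = 0.511.

51.1%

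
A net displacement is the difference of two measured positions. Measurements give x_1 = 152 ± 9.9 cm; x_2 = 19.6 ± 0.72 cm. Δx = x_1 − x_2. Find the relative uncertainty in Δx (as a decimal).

Absolute uncertainties add in quadrature for a linear combination:
  (δx_1)² = 98.0;  (δx_2)² = 0.518
δΔx = √(98.5) = 9.93 cm
Δx = 132 cm, so δΔx/Δx = 9.93/132 = 0.0750.

0.0750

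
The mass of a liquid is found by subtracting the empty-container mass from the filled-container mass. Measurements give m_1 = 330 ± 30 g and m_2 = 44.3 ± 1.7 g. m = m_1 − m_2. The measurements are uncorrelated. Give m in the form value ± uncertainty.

Sums and differences: (δm)² = Σ (cᵢ δxᵢ)².
  (δm_1)² = 900;  (δm_2)² = 2.89
δm = √(903) = 30.0 g
m = 286 g.

286 ± 30.0 g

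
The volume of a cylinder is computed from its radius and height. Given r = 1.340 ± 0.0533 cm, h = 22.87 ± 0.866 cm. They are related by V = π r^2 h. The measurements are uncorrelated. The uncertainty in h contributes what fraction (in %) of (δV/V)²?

(δV/V)² = (2·δr/r)² + (1·δh/h)²
  r term: (2×0.0398)² = 0.00633
  h term: (1×0.0379)² = 0.00143
Total = 0.00776. Share from h = 0.00143/0.00776 = 0.185.

18.5%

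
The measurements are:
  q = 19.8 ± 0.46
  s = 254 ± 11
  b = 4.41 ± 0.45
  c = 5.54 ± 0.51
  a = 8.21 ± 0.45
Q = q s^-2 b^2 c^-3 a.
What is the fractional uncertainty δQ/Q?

0.359

Q is a product of powers, so relative uncertainties combine in quadrature:
  (1·δq/q)² = (1×0.0232)² = 0.000540;  (-2·δs/s)² = (-2×0.0433)² = 0.00750;  (2·δb/b)² = (2×0.102)² = 0.0416;  (-3·δc/c)² = (-3×0.0921)² = 0.0763;  (1·δa/a)² = (1×0.0548)² = 0.00300
δQ/Q = √(0.129) = 0.359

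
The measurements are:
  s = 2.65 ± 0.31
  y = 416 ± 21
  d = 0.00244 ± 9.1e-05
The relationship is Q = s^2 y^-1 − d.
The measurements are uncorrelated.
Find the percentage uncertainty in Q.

Let p = s^2·y^-1 = 0.0169. δp/p = √((2·δs/s)² + (-1·δy/y)²) = √(0.0547 + 0.00255) = 0.239, so δp = 0.00404.
Q = p − d: δQ = √(δp² + δd²) = √(1.63e-05 + 8.28e-09) = 0.00404
Q = 0.0144, so δQ/Q = 0.00404/0.0144 = 0.280.

28.0%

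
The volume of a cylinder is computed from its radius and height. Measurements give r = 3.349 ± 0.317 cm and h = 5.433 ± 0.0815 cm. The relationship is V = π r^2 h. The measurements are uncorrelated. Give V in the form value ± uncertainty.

191.4 ± 36.4 cm^3

Each factor contributes (exponent × relative error)² to (δV/V)²:
  (2·δr/r)² = (2×0.0947)² = 0.0358;  (1·δh/h)² = (1×0.0150)² = 0.000225
δV/V = √(0.0361) = 0.190
V = 191.4 cm^3, so δV = 0.190 × 191.4 = 36.4 cm^3.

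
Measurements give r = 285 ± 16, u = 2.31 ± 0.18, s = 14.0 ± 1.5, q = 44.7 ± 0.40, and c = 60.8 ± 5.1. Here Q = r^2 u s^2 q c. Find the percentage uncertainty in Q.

Q is a product of powers, so relative uncertainties combine in quadrature:
  (2·δr/r)² = (2×0.0561)² = 0.0126;  (1·δu/u)² = (1×0.0779)² = 0.00607;  (2·δs/s)² = (2×0.107)² = 0.0459;  (1·δq/q)² = (1×0.00895)² = 8.01e-05;  (1·δc/c)² = (1×0.0839)² = 0.00704
δQ/Q = √(0.0717) = 0.268

26.8%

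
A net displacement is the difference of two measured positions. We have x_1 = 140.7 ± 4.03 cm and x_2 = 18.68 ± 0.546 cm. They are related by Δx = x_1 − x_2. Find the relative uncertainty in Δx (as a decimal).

0.0333

Sums and differences: (δΔx)² = Σ (cᵢ δxᵢ)².
  (δx_1)² = 16.2;  (δx_2)² = 0.298
δΔx = √(16.5) = 4.07 cm
Δx = 122.0 cm, so δΔx/Δx = 4.07/122.0 = 0.0333.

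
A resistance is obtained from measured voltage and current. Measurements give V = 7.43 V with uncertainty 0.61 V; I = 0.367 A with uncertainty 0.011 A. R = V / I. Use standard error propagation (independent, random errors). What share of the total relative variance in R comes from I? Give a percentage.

(δR/R)² = (1·δV/V)² + (-1·δI/I)²
  V term: (1×0.0821)² = 0.00674
  I term: (-1×0.0300)² = 0.000898
Total = 0.00764. Share from I = 0.000898/0.00764 = 0.118.

11.8%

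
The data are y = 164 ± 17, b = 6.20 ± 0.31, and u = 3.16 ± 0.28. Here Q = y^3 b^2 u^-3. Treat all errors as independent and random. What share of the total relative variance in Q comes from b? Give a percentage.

5.64%

(δQ/Q)² = (3·δy/y)² + (2·δb/b)² + (-3·δu/u)²
  y term: (3×0.104)² = 0.0967
  b term: (2×0.0500)² = 0.0100
  u term: (-3×0.0886)² = 0.0707
Total = 0.177. Share from b = 0.0100/0.177 = 0.0564.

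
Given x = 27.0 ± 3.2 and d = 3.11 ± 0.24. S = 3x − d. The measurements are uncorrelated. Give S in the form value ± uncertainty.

77.9 ± 9.60

Absolute uncertainties add in quadrature for a linear combination:
  (3·δx)² = 92.2;  (δd)² = 0.0576
δS = √(92.2) = 9.60
S = 77.9.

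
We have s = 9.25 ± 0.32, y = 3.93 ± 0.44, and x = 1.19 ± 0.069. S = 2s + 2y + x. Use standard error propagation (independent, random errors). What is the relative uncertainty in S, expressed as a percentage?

S is a linear combination, so absolute uncertainties add in quadrature:
  (2·δs)² = 0.410;  (2·δy)² = 0.774;  (δx)² = 0.00476
δS = √(1.19) = 1.09
S = 27.6, so δS/S = 1.09/27.6 = 0.0396.

3.96%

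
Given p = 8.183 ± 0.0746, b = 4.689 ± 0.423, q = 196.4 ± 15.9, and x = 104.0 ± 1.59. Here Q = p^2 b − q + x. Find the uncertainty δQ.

Let w = p^2·b = 314.0. δw/w = √((2·δp/p)² + (1·δb/b)²) = √(0.000332 + 0.00814) = 0.0920, so δw = 28.9.
Q = w − q + x: δQ = √(δw² + δq² + δx²) = √(835 + 253 + 2.53) = 33.0

33.0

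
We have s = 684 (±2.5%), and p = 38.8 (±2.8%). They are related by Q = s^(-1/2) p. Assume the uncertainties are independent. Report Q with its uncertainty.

For a monomial Q ∝ s^(-1/2), p, fractional errors add in quadrature:
  (−½·δs/s)² = (-0.5×0.0250)² = 0.000156;  (1·δp/p)² = (1×0.0280)² = 0.000784
δQ/Q = √(0.000940) = 0.0307
Q = 1.48, so δQ = 0.0307 × 1.48 = 0.0455.

1.48 ± 0.0455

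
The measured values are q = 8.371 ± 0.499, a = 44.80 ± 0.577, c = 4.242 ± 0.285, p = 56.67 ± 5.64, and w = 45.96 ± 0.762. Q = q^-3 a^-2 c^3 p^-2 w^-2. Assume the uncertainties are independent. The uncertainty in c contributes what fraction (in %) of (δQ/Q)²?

(δQ/Q)² = (-3·δq/q)² + (-2·δa/a)² + (3·δc/c)² + (-2·δp/p)² + (-2·δw/w)²
  q term: (-3×0.0596)² = 0.0320
  a term: (-2×0.0129)² = 0.000664
  c term: (3×0.0672)² = 0.0406
  p term: (-2×0.0995)² = 0.0396
  w term: (-2×0.0166)² = 0.00110
Total = 0.114. Share from c = 0.0406/0.114 = 0.356.

35.6%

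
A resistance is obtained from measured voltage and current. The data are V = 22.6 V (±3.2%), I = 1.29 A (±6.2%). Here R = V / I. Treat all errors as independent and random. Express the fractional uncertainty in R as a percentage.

6.98%

Each factor contributes (exponent × relative error)² to (δR/R)²:
  (1·δV/V)² = (1×0.0320)² = 0.00102;  (-1·δI/I)² = (-1×0.0620)² = 0.00384
δR/R = √(0.00487) = 0.0698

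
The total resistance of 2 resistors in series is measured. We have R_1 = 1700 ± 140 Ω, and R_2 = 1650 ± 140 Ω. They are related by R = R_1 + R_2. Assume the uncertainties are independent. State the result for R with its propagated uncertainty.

R is a linear combination, so absolute uncertainties add in quadrature:
  (δR_1)² = 19600;  (δR_2)² = 19600
δR = √(39200) = 198 Ω
R = 3350 Ω.

3350 ± 198 Ω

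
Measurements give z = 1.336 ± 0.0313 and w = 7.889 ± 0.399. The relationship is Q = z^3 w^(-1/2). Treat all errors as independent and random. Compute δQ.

0.0634

Relative error in a monomial: (δQ/Q)² = Σ (nᵢ · δxᵢ/xᵢ)².
  (3·δz/z)² = (3×0.0234)² = 0.00494;  (−½·δw/w)² = (-0.5×0.0506)² = 0.000640
δQ/Q = √(0.00558) = 0.0747
Q = 0.8490, so δQ = 0.0747 × 0.8490 = 0.0634.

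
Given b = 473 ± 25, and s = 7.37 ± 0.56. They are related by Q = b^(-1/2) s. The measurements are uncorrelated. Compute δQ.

Each factor contributes (exponent × relative error)² to (δQ/Q)²:
  (−½·δb/b)² = (-0.5×0.0529)² = 0.000698;  (1·δs/s)² = (1×0.0760)² = 0.00577
δQ/Q = √(0.00647) = 0.0804
Q = 0.339, so δQ = 0.0804 × 0.339 = 0.0273.

0.0273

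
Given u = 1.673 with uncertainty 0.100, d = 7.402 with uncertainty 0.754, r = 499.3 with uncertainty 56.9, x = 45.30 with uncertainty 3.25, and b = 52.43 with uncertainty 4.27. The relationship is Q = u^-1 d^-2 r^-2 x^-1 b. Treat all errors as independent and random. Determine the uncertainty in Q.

For a monomial Q ∝ u^-1, d^-2, r^-2, x^-1, b, fractional errors add in quadrature:
  (-1·δu/u)² = (-1×0.0598)² = 0.00357;  (-2·δd/d)² = (-2×0.102)² = 0.0415;  (-2·δr/r)² = (-2×0.114)² = 0.0519;  (-1·δx/x)² = (-1×0.0717)² = 0.00515;  (1·δb/b)² = (1×0.0814)² = 0.00663
δQ/Q = √(0.109) = 0.330
Q = 5.065e-08, so δQ = 0.330 × 5.065e-08 = 1.67e-08.

1.67e-08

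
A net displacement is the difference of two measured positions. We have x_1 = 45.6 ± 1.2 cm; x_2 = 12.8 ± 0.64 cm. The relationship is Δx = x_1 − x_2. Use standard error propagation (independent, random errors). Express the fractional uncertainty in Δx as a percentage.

Each term contributes (cᵢ δxᵢ)² to (δΔx)²:
  (δx_1)² = 1.44;  (δx_2)² = 0.410
δΔx = √(1.85) = 1.36 cm
Δx = 32.8 cm, so δΔx/Δx = 1.36/32.8 = 0.0415.

4.15%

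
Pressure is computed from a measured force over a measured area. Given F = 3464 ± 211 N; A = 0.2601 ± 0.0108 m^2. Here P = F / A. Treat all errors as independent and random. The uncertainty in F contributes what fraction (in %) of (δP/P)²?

(δP/P)² = (1·δF/F)² + (-1·δA/A)²
  F term: (1×0.0609)² = 0.00371
  A term: (-1×0.0415)² = 0.00172
Total = 0.00543. Share from F = 0.00371/0.00543 = 0.683.

68.3%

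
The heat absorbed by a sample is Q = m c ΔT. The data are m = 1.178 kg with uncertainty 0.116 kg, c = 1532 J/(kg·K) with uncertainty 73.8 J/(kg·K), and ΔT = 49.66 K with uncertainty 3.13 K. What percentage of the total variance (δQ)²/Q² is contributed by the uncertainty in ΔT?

(δQ/Q)² = (1·δm/m)² + (1·δc/c)² + (1·δΔT/ΔT)²
  m term: (1×0.0985)² = 0.00970
  c term: (1×0.0482)² = 0.00232
  ΔT term: (1×0.0630)² = 0.00397
Total = 0.0160. Share from ΔT = 0.00397/0.0160 = 0.248.

24.8%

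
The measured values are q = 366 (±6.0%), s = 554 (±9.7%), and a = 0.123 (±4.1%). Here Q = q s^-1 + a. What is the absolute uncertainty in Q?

0.0755

Let p = q·s^-1 = 0.661. δp/p = √((1·δq/q)² + (-1·δs/s)²) = √(0.00360 + 0.00941) = 0.114, so δp = 0.0754.
Q = p + a: δQ = √(δp² + δa²) = √(0.00568 + 2.54e-05) = 0.0755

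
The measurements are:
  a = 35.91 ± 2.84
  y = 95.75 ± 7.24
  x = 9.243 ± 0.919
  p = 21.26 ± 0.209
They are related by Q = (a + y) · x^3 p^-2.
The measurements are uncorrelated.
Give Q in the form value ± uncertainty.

Let u = a + y = 131.7. δu = √(δa² + δy²) = √(8.07 + 52.4) = 7.78, so δu/u = 0.0591.
Q is then a monomial in u, x, p:
δQ/Q = √((δu/u)² + (3·δx/x)² + (-2·δp/p)²) = √(0.00349 + 0.0890 + 0.000387) = 0.305
Q = 230.0, so δQ = 0.305 × 230.0 = 70.1.

230.0 ± 70.1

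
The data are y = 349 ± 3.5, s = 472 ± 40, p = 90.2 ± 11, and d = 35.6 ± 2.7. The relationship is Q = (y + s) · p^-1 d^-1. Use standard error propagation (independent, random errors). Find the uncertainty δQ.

0.0388

Let u = y + s = 821. δu = √(δy² + δs²) = √(12.2 + 1600) = 40.2, so δu/u = 0.0489.
Q is then a monomial in u, p, d:
δQ/Q = √((δu/u)² + (-1·δp/p)² + (-1·δd/d)²) = √(0.00239 + 0.0149 + 0.00575) = 0.152
Q = 0.256, so δQ = 0.152 × 0.256 = 0.0388.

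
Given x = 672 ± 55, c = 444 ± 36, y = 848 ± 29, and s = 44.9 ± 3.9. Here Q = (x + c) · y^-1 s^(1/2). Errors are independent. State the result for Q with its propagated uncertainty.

8.82 ± 0.712

Let u = x + c = 1120. δu = √(δx² + δc²) = √(3020 + 1300) = 65.7, so δu/u = 0.0589.
Q is then a monomial in u, y, s:
δQ/Q = √((δu/u)² + (-1·δy/y)² + (½·δs/s)²) = √(0.00347 + 0.00117 + 0.00189) = 0.0808
Q = 8.82, so δQ = 0.0808 × 8.82 = 0.712.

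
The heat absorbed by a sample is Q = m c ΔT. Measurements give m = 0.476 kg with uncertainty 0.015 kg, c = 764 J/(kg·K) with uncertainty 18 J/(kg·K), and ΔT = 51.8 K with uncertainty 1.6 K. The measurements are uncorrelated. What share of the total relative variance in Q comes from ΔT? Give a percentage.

38.1%

(δQ/Q)² = (1·δm/m)² + (1·δc/c)² + (1·δΔT/ΔT)²
  m term: (1×0.0315)² = 0.000993
  c term: (1×0.0236)² = 0.000555
  ΔT term: (1×0.0309)² = 0.000954
Total = 0.00250. Share from ΔT = 0.000954/0.00250 = 0.381.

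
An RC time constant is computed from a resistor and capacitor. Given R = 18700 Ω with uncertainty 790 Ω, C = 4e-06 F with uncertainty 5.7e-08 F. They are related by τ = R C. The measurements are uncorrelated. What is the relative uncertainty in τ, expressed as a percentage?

4.46%

Products/powers → add relative errors in quadrature, weighted by exponent:
  (1·δR/R)² = (1×0.0422)² = 0.00178;  (1·δC/C)² = (1×0.0143)² = 0.000203
δτ/τ = √(0.00199) = 0.0446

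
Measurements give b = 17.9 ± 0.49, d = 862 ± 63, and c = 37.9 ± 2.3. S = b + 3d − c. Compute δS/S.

0.0737

Sums and differences: (δS)² = Σ (cᵢ δxᵢ)².
  (δb)² = 0.240;  (3·δd)² = 35700;  (δc)² = 5.29
δS = √(35700) = 189
S = 2570, so δS/S = 189/2570 = 0.0737.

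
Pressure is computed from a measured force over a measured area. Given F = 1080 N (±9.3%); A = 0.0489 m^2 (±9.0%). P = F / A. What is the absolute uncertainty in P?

Each factor contributes (exponent × relative error)² to (δP/P)²:
  (1·δF/F)² = (1×0.0930)² = 0.00865;  (-1·δA/A)² = (-1×0.0900)² = 0.00810
δP/P = √(0.0167) = 0.129
P = 22100 Pa, so δP = 0.129 × 22100 = 2860 Pa.

2860 Pa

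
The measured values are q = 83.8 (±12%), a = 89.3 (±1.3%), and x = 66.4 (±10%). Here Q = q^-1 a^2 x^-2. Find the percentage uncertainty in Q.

23.5%

Products/powers → add relative errors in quadrature, weighted by exponent:
  (-1·δq/q)² = (-1×0.120)² = 0.0144;  (2·δa/a)² = (2×0.0130)² = 0.000676;  (-2·δx/x)² = (-2×0.100)² = 0.0400
δQ/Q = √(0.0551) = 0.235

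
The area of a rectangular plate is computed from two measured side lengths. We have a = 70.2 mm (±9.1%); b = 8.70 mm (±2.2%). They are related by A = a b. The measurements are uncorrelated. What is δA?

Since A is a product/quotient, work with relative uncertainties:
  (1·δa/a)² = (1×0.0910)² = 0.00828;  (1·δb/b)² = (1×0.0220)² = 0.000484
δA/A = √(0.00877) = 0.0936
A = 611 mm^2, so δA = 0.0936 × 611 = 57.2 mm^2.

57.2 mm^2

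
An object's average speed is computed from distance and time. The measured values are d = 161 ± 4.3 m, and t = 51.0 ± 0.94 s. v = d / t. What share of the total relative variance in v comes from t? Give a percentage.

32.3%

(δv/v)² = (1·δd/d)² + (-1·δt/t)²
  d term: (1×0.0267)² = 0.000713
  t term: (-1×0.0184)² = 0.000340
Total = 0.00105. Share from t = 0.000340/0.00105 = 0.323.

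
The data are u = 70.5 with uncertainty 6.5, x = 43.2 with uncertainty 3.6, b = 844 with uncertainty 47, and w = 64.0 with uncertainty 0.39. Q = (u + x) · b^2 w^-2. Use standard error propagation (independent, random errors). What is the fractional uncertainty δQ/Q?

Let h = u + x = 114. δh = √(δu² + δx²) = √(42.2 + 13.0) = 7.43, so δh/h = 0.0654.
Q is then a monomial in h, b, w:
δQ/Q = √((δh/h)² + (2·δb/b)² + (-2·δw/w)²) = √(0.00427 + 0.0124 + 0.000149) = 0.130

0.130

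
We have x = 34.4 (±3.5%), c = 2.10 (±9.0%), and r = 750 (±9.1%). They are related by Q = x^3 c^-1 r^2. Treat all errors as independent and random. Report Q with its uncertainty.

Relative error in a monomial: (δQ/Q)² = Σ (nᵢ · δxᵢ/xᵢ)².
  (3·δx/x)² = (3×0.0350)² = 0.0110;  (-1·δc/c)² = (-1×0.0900)² = 0.00810;  (2·δr/r)² = (2×0.0910)² = 0.0331
δQ/Q = √(0.0522) = 0.229
Q = 1.09e+10, so δQ = 0.229 × 1.09e+10 = 2.49e+09.

(1.09 ± 0.249) × 10^10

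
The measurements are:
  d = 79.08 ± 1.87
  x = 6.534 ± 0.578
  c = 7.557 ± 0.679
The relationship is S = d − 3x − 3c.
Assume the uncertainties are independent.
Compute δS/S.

For a sum/difference, combine absolute errors in quadrature:
  (δd)² = 3.50;  (3·δx)² = 3.01;  (3·δc)² = 4.15
δS = √(10.7) = 3.26
S = 36.81, so δS/S = 3.26/36.81 = 0.0887.

0.0887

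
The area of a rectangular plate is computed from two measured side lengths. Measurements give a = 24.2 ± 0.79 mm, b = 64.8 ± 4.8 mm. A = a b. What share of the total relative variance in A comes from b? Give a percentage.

83.7%

(δA/A)² = (1·δa/a)² + (1·δb/b)²
  a term: (1×0.0326)² = 0.00107
  b term: (1×0.0741)² = 0.00549
Total = 0.00655. Share from b = 0.00549/0.00655 = 0.837.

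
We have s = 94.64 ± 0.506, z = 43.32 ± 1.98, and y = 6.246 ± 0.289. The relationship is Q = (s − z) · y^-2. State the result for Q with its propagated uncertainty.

1.315 ± 0.133

Let u = s − z = 51.32. δu = √(δs² + δz²) = √(0.256 + 3.92) = 2.04, so δu/u = 0.0398.
Q is then a monomial in u, y:
δQ/Q = √((δu/u)² + (-2·δy/y)²) = √(0.00159 + 0.00856) = 0.101
Q = 1.315, so δQ = 0.101 × 1.315 = 0.133.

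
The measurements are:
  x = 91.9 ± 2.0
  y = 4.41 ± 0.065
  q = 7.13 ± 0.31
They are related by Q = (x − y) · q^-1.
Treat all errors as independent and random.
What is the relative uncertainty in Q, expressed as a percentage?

Let u = x − y = 87.5. δu = √(δx² + δy²) = √(4.00 + 0.00423) = 2.00, so δu/u = 0.0229.
Q is then a monomial in u, q:
δQ/Q = √((δu/u)² + (-1·δq/q)²) = √(0.000523 + 0.00189) = 0.0491

4.91%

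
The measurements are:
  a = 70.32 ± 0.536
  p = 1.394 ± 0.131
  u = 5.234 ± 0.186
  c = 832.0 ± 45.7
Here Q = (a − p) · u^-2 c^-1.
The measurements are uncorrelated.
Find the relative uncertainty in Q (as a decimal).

Let w = a − p = 68.93. δw = √(δa² + δp²) = √(0.287 + 0.0172) = 0.552, so δw/w = 0.00801.
Q is then a monomial in w, u, c:
δQ/Q = √((δw/w)² + (-2·δu/u)² + (-1·δc/c)²) = √(6.41e-05 + 0.00505 + 0.00302) = 0.0902

0.0902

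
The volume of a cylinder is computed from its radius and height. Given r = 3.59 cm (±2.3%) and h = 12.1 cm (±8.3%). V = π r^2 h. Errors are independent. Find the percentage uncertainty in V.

Each factor contributes (exponent × relative error)² to (δV/V)²:
  (2·δr/r)² = (2×0.0230)² = 0.00212;  (1·δh/h)² = (1×0.0830)² = 0.00689
δV/V = √(0.00901) = 0.0949

9.49%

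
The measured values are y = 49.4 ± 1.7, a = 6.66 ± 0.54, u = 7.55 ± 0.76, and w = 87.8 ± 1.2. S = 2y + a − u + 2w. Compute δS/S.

0.0156

Each term contributes (cᵢ δxᵢ)² to (δS)²:
  (2·δy)² = 11.6;  (δa)² = 0.292;  (δu)² = 0.578;  (2·δw)² = 5.76
δS = √(18.2) = 4.26
S = 274, so δS/S = 4.26/274 = 0.0156.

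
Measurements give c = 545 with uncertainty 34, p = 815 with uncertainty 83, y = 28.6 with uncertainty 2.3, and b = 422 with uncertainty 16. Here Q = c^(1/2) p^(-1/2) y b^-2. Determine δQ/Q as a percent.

Each factor contributes (exponent × relative error)² to (δQ/Q)²:
  (½·δc/c)² = (0.5×0.0624)² = 0.000973;  (−½·δp/p)² = (-0.5×0.102)² = 0.00259;  (1·δy/y)² = (1×0.0804)² = 0.00647;  (-2·δb/b)² = (-2×0.0379)² = 0.00575
δQ/Q = √(0.0158) = 0.126

12.6%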